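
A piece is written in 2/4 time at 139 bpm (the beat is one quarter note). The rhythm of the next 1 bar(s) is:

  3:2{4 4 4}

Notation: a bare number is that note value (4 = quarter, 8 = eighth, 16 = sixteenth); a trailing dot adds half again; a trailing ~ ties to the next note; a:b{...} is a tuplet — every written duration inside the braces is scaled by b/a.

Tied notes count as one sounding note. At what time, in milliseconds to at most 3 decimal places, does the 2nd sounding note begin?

1. 0.0ms @ 0 + 287.77ms (2/3)
2. 287.77ms @ 2/3 + 287.77ms (2/3)
3. 575.54ms @ 4/3 + 287.77ms (2/3)

note 2 onset = 2/3b = 287.77ms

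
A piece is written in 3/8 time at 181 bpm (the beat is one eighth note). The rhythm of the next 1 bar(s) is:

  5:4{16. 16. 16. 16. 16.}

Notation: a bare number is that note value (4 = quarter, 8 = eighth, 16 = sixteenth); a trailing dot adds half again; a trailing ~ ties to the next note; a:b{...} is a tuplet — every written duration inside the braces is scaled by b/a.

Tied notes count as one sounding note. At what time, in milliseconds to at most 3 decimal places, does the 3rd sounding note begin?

1. 0.0ms @ 0 + 198.895ms (3/5)
2. 198.895ms @ 3/5 + 198.895ms (3/5)
3. 397.79ms @ 6/5 + 198.895ms (3/5)
4. 596.685ms @ 9/5 + 198.895ms (3/5)
5. 795.58ms @ 12/5 + 198.895ms (3/5)

note 3 onset = 6/5b = 397.79ms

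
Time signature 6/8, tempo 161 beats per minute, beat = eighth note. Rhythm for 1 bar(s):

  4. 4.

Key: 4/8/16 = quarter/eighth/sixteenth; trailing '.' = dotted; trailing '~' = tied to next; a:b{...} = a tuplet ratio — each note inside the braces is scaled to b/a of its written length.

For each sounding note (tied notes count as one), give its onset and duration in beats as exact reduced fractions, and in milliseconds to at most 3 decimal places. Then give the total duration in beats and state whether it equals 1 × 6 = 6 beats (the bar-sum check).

1) 0.0ms=0b +1118.012ms=3b
2) 1118.012ms=3b +1118.012ms=3b
Σ=6b of 6 (161bpm 6/8) — PASS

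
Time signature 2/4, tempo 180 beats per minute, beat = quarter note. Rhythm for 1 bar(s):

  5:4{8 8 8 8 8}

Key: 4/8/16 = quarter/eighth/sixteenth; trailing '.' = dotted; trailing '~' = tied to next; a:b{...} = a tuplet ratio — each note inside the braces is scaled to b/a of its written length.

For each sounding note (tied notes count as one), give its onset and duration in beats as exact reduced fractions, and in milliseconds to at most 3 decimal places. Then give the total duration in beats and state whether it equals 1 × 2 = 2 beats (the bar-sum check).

1) 0.0ms=0b +133.333ms=2/5b
2) 133.333ms=2/5b +133.333ms=2/5b
3) 266.667ms=4/5b +133.333ms=2/5b
4) 400.0ms=6/5b +133.333ms=2/5b
5) 533.333ms=8/5b +133.333ms=2/5b
Σ=2b of 2 (180bpm 2/4) — PASS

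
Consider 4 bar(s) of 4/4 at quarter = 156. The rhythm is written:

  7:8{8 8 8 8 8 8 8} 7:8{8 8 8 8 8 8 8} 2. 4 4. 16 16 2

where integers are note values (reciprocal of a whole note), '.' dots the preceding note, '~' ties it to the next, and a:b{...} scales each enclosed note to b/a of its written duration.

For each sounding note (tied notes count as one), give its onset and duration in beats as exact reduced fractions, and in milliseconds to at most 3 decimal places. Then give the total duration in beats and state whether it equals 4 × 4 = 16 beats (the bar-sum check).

1) 0.0ms=0b +219.78ms=4/7b
2) 219.78ms=4/7b +219.78ms=4/7b
3) 439.56ms=8/7b +219.78ms=4/7b
4) 659.341ms=12/7b +219.78ms=4/7b
5) 879.121ms=16/7b +219.78ms=4/7b
6) 1098.901ms=20/7b +219.78ms=4/7b
7) 1318.681ms=24/7b +219.78ms=4/7b
8) 1538.462ms=4b +219.78ms=4/7b
9) 1758.242ms=32/7b +219.78ms=4/7b
10) 1978.022ms=36/7b +219.78ms=4/7b
11) 2197.802ms=40/7b +219.78ms=4/7b
12) 2417.582ms=44/7b +219.78ms=4/7b
13) 2637.363ms=48/7b +219.78ms=4/7b
14) 2857.143ms=52/7b +219.78ms=4/7b
15) 3076.923ms=8b +1153.846ms=3b
16) 4230.769ms=11b +384.615ms=1b
17) 4615.385ms=12b +576.923ms=3/2b
18) 5192.308ms=27/2b +96.154ms=1/4b
19) 5288.462ms=55/4b +96.154ms=1/4b
20) 5384.615ms=14b +769.231ms=2b
Σ=16b of 16 (156bpm 4/4) — PASS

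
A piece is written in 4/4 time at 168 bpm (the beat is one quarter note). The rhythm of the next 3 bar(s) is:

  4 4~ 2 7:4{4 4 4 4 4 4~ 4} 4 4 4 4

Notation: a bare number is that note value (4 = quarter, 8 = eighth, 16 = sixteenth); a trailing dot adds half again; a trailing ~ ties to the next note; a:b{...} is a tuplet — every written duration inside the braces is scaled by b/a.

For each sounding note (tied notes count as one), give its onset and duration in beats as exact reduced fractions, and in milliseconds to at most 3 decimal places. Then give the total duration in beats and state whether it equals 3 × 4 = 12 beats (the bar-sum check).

1) 0.0ms=0b +357.143ms=1b
2) 357.143ms=1b +1071.429ms=3b
3) 1428.571ms=4b +204.082ms=4/7b
4) 1632.653ms=32/7b +204.082ms=4/7b
5) 1836.735ms=36/7b +204.082ms=4/7b
6) 2040.816ms=40/7b +204.082ms=4/7b
7) 2244.898ms=44/7b +204.082ms=4/7b
8) 2448.98ms=48/7b +408.163ms=8/7b
9) 2857.143ms=8b +357.143ms=1b
10) 3214.286ms=9b +357.143ms=1b
11) 3571.429ms=10b +357.143ms=1b
12) 3928.571ms=11b +357.143ms=1b
Σ=12b of 12 (168bpm 4/4) — PASS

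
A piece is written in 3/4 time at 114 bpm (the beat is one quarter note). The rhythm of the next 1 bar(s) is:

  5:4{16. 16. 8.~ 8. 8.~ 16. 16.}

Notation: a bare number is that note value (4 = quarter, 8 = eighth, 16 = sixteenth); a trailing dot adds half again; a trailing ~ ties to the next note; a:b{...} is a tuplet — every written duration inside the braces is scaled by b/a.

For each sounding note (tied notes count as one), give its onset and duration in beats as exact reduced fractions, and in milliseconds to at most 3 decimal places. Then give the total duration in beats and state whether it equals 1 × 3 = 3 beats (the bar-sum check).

1) 0.0ms=0b +157.895ms=3/10b
2) 157.895ms=3/10b +157.895ms=3/10b
3) 315.789ms=3/5b +631.579ms=6/5b
4) 947.368ms=9/5b +473.684ms=9/10b
5) 1421.053ms=27/10b +157.895ms=3/10b
Σ=3b of 3 (114bpm 3/4) — PASS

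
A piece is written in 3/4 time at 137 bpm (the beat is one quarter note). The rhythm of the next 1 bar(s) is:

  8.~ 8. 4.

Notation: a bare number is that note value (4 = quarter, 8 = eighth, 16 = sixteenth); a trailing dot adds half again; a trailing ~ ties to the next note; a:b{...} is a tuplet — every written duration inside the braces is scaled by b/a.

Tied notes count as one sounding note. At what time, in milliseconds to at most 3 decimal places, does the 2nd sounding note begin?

1. 0.0ms @ 0 + 656.934ms (3/2)
2. 656.934ms @ 3/2 + 656.934ms (3/2)

note 2 onset = 3/2b = 656.934ms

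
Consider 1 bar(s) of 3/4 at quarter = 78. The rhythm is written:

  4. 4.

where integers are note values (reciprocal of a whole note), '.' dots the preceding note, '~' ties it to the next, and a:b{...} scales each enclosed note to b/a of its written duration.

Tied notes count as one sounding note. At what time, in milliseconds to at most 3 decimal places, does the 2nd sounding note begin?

1. 0.0ms @ 0 + 1153.846ms (3/2)
2. 1153.846ms @ 3/2 + 1153.846ms (3/2)

note 2 onset = 3/2b = 1153.846ms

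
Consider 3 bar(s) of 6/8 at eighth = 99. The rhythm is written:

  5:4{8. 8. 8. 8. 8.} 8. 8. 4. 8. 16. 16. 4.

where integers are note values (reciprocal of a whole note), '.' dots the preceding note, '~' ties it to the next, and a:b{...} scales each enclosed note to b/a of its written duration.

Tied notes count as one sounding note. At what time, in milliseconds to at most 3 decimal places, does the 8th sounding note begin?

1. 0.0ms @ 0 + 727.273ms (6/5)
2. 727.273ms @ 6/5 + 727.273ms (6/5)
3. 1454.545ms @ 12/5 + 727.273ms (6/5)
4. 2181.818ms @ 18/5 + 727.273ms (6/5)
5. 2909.091ms @ 24/5 + 727.273ms (6/5)
6. 3636.364ms @ 6 + 909.091ms (3/2)
7. 4545.455ms @ 15/2 + 909.091ms (3/2)
8. 5454.545ms @ 9 + 1818.182ms (3)
9. 7272.727ms @ 12 + 909.091ms (3/2)
10. 8181.818ms @ 27/2 + 454.545ms (3/4)
11. 8636.364ms @ 57/4 + 454.545ms (3/4)
12. 9090.909ms @ 15 + 1818.182ms (3)

note 8 onset = 9b = 5454.545ms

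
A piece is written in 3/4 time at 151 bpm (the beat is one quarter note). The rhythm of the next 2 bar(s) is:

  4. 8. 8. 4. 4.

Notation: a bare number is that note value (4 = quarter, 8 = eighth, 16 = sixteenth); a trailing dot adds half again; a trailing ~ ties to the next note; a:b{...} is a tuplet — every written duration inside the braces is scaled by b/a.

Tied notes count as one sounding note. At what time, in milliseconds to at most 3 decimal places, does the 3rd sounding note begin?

1. 0.0ms @ 0 + 596.026ms (3/2)
2. 596.026ms @ 3/2 + 298.013ms (3/4)
3. 894.04ms @ 9/4 + 298.013ms (3/4)
4. 1192.053ms @ 3 + 596.026ms (3/2)
5. 1788.079ms @ 9/2 + 596.026ms (3/2)

note 3 onset = 9/4b = 894.04ms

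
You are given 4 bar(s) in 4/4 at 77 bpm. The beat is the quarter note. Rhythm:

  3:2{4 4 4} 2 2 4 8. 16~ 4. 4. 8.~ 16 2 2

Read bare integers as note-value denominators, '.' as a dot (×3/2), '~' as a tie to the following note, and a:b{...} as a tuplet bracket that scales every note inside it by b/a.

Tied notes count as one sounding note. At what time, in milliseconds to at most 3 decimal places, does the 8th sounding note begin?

note 8 onset = 31/4b = 6038.961ms

1. 0.0ms @ 0 + 519.481ms (2/3)
2. 519.481ms @ 2/3 + 519.481ms (2/3)
3. 1038.961ms @ 4/3 + 519.481ms (2/3)
4. 1558.442ms @ 2 + 1558.442ms (2)
5. 3116.883ms @ 4 + 1558.442ms (2)
6. 4675.325ms @ 6 + 779.221ms (1)
7. 5454.545ms @ 7 + 584.416ms (3/4)
8. 6038.961ms @ 31/4 + 1363.636ms (7/4)
9. 7402.597ms @ 19/2 + 1168.831ms (3/2)
10. 8571.429ms @ 11 + 779.221ms (1)
11. 9350.649ms @ 12 + 1558.442ms (2)
12. 10909.091ms @ 14 + 1558.442ms (2)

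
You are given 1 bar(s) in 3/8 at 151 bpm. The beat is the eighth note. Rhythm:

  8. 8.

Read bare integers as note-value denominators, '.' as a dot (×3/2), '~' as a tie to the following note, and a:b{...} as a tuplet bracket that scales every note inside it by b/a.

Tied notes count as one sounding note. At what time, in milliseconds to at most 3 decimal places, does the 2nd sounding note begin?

1. 0.0ms @ 0 + 596.026ms (3/2)
2. 596.026ms @ 3/2 + 596.026ms (3/2)

note 2 onset = 3/2b = 596.026ms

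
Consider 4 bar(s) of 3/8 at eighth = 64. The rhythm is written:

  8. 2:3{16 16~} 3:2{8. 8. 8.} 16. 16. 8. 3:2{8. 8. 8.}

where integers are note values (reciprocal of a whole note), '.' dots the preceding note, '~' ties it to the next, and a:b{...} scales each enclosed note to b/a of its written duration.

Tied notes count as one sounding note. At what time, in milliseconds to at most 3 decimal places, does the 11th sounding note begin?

note 11 onset = 11b = 10312.5ms

1. 0.0ms @ 0 + 1406.25ms (3/2)
2. 1406.25ms @ 3/2 + 703.125ms (3/4)
3. 2109.375ms @ 9/4 + 1640.625ms (7/4)
4. 3750.0ms @ 4 + 937.5ms (1)
5. 4687.5ms @ 5 + 937.5ms (1)
6. 5625.0ms @ 6 + 703.125ms (3/4)
7. 6328.125ms @ 27/4 + 703.125ms (3/4)
8. 7031.25ms @ 15/2 + 1406.25ms (3/2)
9. 8437.5ms @ 9 + 937.5ms (1)
10. 9375.0ms @ 10 + 937.5ms (1)
11. 10312.5ms @ 11 + 937.5ms (1)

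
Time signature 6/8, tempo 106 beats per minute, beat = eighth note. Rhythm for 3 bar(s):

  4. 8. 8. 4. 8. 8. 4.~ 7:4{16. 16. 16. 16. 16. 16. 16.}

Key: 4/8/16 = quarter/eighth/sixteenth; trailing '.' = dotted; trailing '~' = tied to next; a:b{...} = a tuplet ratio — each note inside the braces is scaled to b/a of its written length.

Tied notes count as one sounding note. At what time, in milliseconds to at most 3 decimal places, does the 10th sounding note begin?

note 10 onset = 114/7b = 9218.329ms

1. 0.0ms @ 0 + 1698.113ms (3)
2. 1698.113ms @ 3 + 849.057ms (3/2)
3. 2547.17ms @ 9/2 + 849.057ms (3/2)
4. 3396.226ms @ 6 + 1698.113ms (3)
5. 5094.34ms @ 9 + 849.057ms (3/2)
6. 5943.396ms @ 21/2 + 849.057ms (3/2)
7. 6792.453ms @ 12 + 1940.701ms (24/7)
8. 8733.154ms @ 108/7 + 242.588ms (3/7)
9. 8975.741ms @ 111/7 + 242.588ms (3/7)
10. 9218.329ms @ 114/7 + 242.588ms (3/7)
11. 9460.916ms @ 117/7 + 242.588ms (3/7)
12. 9703.504ms @ 120/7 + 242.588ms (3/7)
13. 9946.092ms @ 123/7 + 242.588ms (3/7)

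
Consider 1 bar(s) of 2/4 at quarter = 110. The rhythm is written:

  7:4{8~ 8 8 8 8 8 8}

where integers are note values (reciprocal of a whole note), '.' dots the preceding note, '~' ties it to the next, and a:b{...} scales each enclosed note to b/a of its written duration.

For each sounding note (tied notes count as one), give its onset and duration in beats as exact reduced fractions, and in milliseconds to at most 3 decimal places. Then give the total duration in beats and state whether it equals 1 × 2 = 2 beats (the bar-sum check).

1) 0.0ms=0b +311.688ms=4/7b
2) 311.688ms=4/7b +155.844ms=2/7b
3) 467.532ms=6/7b +155.844ms=2/7b
4) 623.377ms=8/7b +155.844ms=2/7b
5) 779.221ms=10/7b +155.844ms=2/7b
6) 935.065ms=12/7b +155.844ms=2/7b
Σ=2b of 2 (110bpm 2/4) — PASS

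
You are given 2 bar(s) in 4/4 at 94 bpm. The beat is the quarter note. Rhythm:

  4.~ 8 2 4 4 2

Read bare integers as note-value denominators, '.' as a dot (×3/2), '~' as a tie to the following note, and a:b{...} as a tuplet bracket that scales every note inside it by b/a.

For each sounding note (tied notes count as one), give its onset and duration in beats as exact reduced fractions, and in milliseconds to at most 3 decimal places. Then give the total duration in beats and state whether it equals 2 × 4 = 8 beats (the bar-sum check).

1) 0.0ms=0b +1276.596ms=2b
2) 1276.596ms=2b +1276.596ms=2b
3) 2553.191ms=4b +638.298ms=1b
4) 3191.489ms=5b +638.298ms=1b
5) 3829.787ms=6b +1276.596ms=2b
Σ=8b of 8 (94bpm 4/4) — PASS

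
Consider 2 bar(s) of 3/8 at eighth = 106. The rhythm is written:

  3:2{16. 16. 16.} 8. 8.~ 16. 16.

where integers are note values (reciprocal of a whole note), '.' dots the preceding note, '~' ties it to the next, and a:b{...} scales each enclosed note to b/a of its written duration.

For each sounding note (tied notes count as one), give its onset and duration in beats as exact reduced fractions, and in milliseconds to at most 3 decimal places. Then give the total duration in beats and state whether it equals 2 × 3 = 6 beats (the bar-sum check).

1) 0.0ms=0b +283.019ms=1/2b
2) 283.019ms=1/2b +283.019ms=1/2b
3) 566.038ms=1b +283.019ms=1/2b
4) 849.057ms=3/2b +849.057ms=3/2b
5) 1698.113ms=3b +1273.585ms=9/4b
6) 2971.698ms=21/4b +424.528ms=3/4b
Σ=6b of 6 (106bpm 3/8) — PASS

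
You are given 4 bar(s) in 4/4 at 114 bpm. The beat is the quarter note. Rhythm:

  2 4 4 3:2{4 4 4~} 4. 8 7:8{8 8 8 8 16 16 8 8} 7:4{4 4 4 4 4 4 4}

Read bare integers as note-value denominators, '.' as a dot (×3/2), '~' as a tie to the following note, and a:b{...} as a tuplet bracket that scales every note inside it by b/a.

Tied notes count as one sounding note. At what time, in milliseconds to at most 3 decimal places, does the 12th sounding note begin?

note 12 onset = 72/7b = 5413.534ms

1. 0.0ms @ 0 + 1052.632ms (2)
2. 1052.632ms @ 2 + 526.316ms (1)
3. 1578.947ms @ 3 + 526.316ms (1)
4. 2105.263ms @ 4 + 350.877ms (2/3)
5. 2456.14ms @ 14/3 + 350.877ms (2/3)
6. 2807.018ms @ 16/3 + 1140.351ms (13/6)
7. 3947.368ms @ 15/2 + 263.158ms (1/2)
8. 4210.526ms @ 8 + 300.752ms (4/7)
9. 4511.278ms @ 60/7 + 300.752ms (4/7)
10. 4812.03ms @ 64/7 + 300.752ms (4/7)
11. 5112.782ms @ 68/7 + 300.752ms (4/7)
12. 5413.534ms @ 72/7 + 150.376ms (2/7)
13. 5563.91ms @ 74/7 + 150.376ms (2/7)
14. 5714.286ms @ 76/7 + 300.752ms (4/7)
15. 6015.038ms @ 80/7 + 300.752ms (4/7)
16. 6315.789ms @ 12 + 300.752ms (4/7)
17. 6616.541ms @ 88/7 + 300.752ms (4/7)
18. 6917.293ms @ 92/7 + 300.752ms (4/7)
19. 7218.045ms @ 96/7 + 300.752ms (4/7)
20. 7518.797ms @ 100/7 + 300.752ms (4/7)
21. 7819.549ms @ 104/7 + 300.752ms (4/7)
22. 8120.301ms @ 108/7 + 300.752ms (4/7)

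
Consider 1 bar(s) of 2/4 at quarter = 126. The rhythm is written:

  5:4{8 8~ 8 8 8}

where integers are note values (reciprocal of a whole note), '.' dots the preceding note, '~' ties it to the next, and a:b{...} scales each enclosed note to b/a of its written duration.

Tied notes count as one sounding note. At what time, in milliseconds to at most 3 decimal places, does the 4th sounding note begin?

note 4 onset = 8/5b = 761.905ms

1. 0.0ms @ 0 + 190.476ms (2/5)
2. 190.476ms @ 2/5 + 380.952ms (4/5)
3. 571.429ms @ 6/5 + 190.476ms (2/5)
4. 761.905ms @ 8/5 + 190.476ms (2/5)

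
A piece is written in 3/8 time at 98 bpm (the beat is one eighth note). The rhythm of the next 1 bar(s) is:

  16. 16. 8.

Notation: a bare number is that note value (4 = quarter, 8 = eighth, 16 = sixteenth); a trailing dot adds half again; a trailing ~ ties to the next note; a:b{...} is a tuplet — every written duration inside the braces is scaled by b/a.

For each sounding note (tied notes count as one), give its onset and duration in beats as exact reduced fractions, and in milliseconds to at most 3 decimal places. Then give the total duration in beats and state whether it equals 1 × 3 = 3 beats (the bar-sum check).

1) 0.0ms=0b +459.184ms=3/4b
2) 459.184ms=3/4b +459.184ms=3/4b
3) 918.367ms=3/2b +918.367ms=3/2b
Σ=3b of 3 (98bpm 3/8) — PASS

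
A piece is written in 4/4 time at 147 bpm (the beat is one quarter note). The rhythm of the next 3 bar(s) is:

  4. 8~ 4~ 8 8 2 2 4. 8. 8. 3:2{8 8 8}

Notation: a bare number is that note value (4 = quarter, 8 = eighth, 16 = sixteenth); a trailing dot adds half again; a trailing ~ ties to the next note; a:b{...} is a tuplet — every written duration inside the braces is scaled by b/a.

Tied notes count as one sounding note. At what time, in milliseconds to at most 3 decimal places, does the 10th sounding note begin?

note 10 onset = 34/3b = 4625.85ms

1. 0.0ms @ 0 + 612.245ms (3/2)
2. 612.245ms @ 3/2 + 816.327ms (2)
3. 1428.571ms @ 7/2 + 204.082ms (1/2)
4. 1632.653ms @ 4 + 816.327ms (2)
5. 2448.98ms @ 6 + 816.327ms (2)
6. 3265.306ms @ 8 + 612.245ms (3/2)
7. 3877.551ms @ 19/2 + 306.122ms (3/4)
8. 4183.673ms @ 41/4 + 306.122ms (3/4)
9. 4489.796ms @ 11 + 136.054ms (1/3)
10. 4625.85ms @ 34/3 + 136.054ms (1/3)
11. 4761.905ms @ 35/3 + 136.054ms (1/3)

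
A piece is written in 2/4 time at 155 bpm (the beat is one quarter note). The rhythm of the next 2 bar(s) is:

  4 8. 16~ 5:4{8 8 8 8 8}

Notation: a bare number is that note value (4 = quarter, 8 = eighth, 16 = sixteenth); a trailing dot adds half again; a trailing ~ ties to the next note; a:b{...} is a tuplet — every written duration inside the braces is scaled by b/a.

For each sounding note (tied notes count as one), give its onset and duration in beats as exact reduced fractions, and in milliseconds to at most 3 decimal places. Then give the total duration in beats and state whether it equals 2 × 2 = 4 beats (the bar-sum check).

1) 0.0ms=0b +387.097ms=1b
2) 387.097ms=1b +290.323ms=3/4b
3) 677.419ms=7/4b +251.613ms=13/20b
4) 929.032ms=12/5b +154.839ms=2/5b
5) 1083.871ms=14/5b +154.839ms=2/5b
6) 1238.71ms=16/5b +154.839ms=2/5b
7) 1393.548ms=18/5b +154.839ms=2/5b
Σ=4b of 4 (155bpm 2/4) — PASS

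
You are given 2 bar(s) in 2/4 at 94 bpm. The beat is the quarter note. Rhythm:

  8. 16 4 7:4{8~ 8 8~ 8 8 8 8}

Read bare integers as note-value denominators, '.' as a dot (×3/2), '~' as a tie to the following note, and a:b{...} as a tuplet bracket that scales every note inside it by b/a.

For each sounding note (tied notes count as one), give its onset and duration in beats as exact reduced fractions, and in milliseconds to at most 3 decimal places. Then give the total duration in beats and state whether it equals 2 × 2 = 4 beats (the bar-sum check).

1) 0.0ms=0b +478.723ms=3/4b
2) 478.723ms=3/4b +159.574ms=1/4b
3) 638.298ms=1b +638.298ms=1b
4) 1276.596ms=2b +364.742ms=4/7b
5) 1641.337ms=18/7b +364.742ms=4/7b
6) 2006.079ms=22/7b +182.371ms=2/7b
7) 2188.45ms=24/7b +182.371ms=2/7b
8) 2370.821ms=26/7b +182.371ms=2/7b
Σ=4b of 4 (94bpm 2/4) — PASS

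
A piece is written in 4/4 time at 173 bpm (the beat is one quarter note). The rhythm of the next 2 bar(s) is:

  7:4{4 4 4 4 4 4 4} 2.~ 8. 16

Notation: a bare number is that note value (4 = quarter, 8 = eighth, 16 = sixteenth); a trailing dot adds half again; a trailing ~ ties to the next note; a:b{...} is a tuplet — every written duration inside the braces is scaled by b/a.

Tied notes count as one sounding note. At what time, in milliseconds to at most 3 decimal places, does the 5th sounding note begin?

note 5 onset = 16/7b = 792.733ms

1. 0.0ms @ 0 + 198.183ms (4/7)
2. 198.183ms @ 4/7 + 198.183ms (4/7)
3. 396.367ms @ 8/7 + 198.183ms (4/7)
4. 594.55ms @ 12/7 + 198.183ms (4/7)
5. 792.733ms @ 16/7 + 198.183ms (4/7)
6. 990.917ms @ 20/7 + 198.183ms (4/7)
7. 1189.1ms @ 24/7 + 198.183ms (4/7)
8. 1387.283ms @ 4 + 1300.578ms (15/4)
9. 2687.861ms @ 31/4 + 86.705ms (1/4)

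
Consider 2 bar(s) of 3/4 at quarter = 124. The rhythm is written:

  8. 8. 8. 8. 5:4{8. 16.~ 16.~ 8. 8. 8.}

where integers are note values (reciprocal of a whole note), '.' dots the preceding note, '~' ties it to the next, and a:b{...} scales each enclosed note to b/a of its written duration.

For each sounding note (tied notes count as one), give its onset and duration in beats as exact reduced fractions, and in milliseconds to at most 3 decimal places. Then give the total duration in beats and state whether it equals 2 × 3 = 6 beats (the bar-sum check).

1) 0.0ms=0b +362.903ms=3/4b
2) 362.903ms=3/4b +362.903ms=3/4b
3) 725.806ms=3/2b +362.903ms=3/4b
4) 1088.71ms=9/4b +362.903ms=3/4b
5) 1451.613ms=3b +290.323ms=3/5b
6) 1741.935ms=18/5b +580.645ms=6/5b
7) 2322.581ms=24/5b +290.323ms=3/5b
8) 2612.903ms=27/5b +290.323ms=3/5b
Σ=6b of 6 (124bpm 3/4) — PASS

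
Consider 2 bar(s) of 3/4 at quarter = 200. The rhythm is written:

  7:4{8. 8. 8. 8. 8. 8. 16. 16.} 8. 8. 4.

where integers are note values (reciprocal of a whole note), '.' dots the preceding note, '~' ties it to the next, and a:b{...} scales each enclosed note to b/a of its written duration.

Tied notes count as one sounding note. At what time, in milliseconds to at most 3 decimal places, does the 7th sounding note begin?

1. 0.0ms @ 0 + 128.571ms (3/7)
2. 128.571ms @ 3/7 + 128.571ms (3/7)
3. 257.143ms @ 6/7 + 128.571ms (3/7)
4. 385.714ms @ 9/7 + 128.571ms (3/7)
5. 514.286ms @ 12/7 + 128.571ms (3/7)
6. 642.857ms @ 15/7 + 128.571ms (3/7)
7. 771.429ms @ 18/7 + 64.286ms (3/14)
8. 835.714ms @ 39/14 + 64.286ms (3/14)
9. 900.0ms @ 3 + 225.0ms (3/4)
10. 1125.0ms @ 15/4 + 225.0ms (3/4)
11. 1350.0ms @ 9/2 + 450.0ms (3/2)

note 7 onset = 18/7b = 771.429ms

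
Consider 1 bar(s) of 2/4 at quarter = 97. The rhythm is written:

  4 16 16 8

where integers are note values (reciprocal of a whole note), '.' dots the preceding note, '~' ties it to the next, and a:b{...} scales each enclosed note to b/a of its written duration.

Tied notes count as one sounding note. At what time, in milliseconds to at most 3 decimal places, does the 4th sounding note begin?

note 4 onset = 3/2b = 927.835ms

1. 0.0ms @ 0 + 618.557ms (1)
2. 618.557ms @ 1 + 154.639ms (1/4)
3. 773.196ms @ 5/4 + 154.639ms (1/4)
4. 927.835ms @ 3/2 + 309.278ms (1/2)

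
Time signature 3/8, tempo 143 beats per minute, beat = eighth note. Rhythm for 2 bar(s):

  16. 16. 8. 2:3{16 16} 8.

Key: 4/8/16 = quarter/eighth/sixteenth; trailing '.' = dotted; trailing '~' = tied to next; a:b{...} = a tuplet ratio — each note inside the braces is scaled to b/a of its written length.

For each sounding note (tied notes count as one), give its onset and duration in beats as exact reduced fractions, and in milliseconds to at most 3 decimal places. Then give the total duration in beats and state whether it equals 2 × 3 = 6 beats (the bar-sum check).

1) 0.0ms=0b +314.685ms=3/4b
2) 314.685ms=3/4b +314.685ms=3/4b
3) 629.371ms=3/2b +629.371ms=3/2b
4) 1258.741ms=3b +314.685ms=3/4b
5) 1573.427ms=15/4b +314.685ms=3/4b
6) 1888.112ms=9/2b +629.371ms=3/2b
Σ=6b of 6 (143bpm 3/8) — PASS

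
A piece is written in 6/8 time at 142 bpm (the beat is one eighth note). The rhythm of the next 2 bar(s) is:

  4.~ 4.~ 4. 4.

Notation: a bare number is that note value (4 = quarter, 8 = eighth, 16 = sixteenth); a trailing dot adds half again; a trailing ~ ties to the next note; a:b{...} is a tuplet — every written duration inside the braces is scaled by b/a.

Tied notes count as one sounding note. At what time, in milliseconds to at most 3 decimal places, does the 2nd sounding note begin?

1. 0.0ms @ 0 + 3802.817ms (9)
2. 3802.817ms @ 9 + 1267.606ms (3)

note 2 onset = 9b = 3802.817ms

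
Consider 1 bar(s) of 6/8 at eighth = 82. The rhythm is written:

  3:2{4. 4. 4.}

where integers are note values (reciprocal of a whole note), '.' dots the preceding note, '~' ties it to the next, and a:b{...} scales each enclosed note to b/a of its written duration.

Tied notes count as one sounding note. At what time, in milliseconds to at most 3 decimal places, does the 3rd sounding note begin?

note 3 onset = 4b = 2926.829ms

1. 0.0ms @ 0 + 1463.415ms (2)
2. 1463.415ms @ 2 + 1463.415ms (2)
3. 2926.829ms @ 4 + 1463.415ms (2)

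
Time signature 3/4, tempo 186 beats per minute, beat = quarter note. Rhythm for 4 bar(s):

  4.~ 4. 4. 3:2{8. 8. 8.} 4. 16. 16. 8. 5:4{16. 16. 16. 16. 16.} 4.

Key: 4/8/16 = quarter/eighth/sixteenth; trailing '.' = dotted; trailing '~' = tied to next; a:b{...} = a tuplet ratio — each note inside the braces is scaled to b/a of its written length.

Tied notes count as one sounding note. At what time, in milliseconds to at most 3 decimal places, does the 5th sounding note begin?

1. 0.0ms @ 0 + 967.742ms (3)
2. 967.742ms @ 3 + 483.871ms (3/2)
3. 1451.613ms @ 9/2 + 161.29ms (1/2)
4. 1612.903ms @ 5 + 161.29ms (1/2)
5. 1774.194ms @ 11/2 + 161.29ms (1/2)
6. 1935.484ms @ 6 + 483.871ms (3/2)
7. 2419.355ms @ 15/2 + 120.968ms (3/8)
8. 2540.323ms @ 63/8 + 120.968ms (3/8)
9. 2661.29ms @ 33/4 + 241.935ms (3/4)
10. 2903.226ms @ 9 + 96.774ms (3/10)
11. 3000.0ms @ 93/10 + 96.774ms (3/10)
12. 3096.774ms @ 48/5 + 96.774ms (3/10)
13. 3193.548ms @ 99/10 + 96.774ms (3/10)
14. 3290.323ms @ 51/5 + 96.774ms (3/10)
15. 3387.097ms @ 21/2 + 483.871ms (3/2)

note 5 onset = 11/2b = 1774.194ms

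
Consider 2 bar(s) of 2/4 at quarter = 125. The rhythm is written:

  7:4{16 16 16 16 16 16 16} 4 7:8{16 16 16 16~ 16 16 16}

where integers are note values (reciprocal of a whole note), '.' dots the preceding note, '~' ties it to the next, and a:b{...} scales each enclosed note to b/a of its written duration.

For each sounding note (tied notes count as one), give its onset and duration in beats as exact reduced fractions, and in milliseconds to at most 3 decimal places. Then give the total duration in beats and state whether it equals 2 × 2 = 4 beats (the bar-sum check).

1) 0.0ms=0b +68.571ms=1/7b
2) 68.571ms=1/7b +68.571ms=1/7b
3) 137.143ms=2/7b +68.571ms=1/7b
4) 205.714ms=3/7b +68.571ms=1/7b
5) 274.286ms=4/7b +68.571ms=1/7b
6) 342.857ms=5/7b +68.571ms=1/7b
7) 411.429ms=6/7b +68.571ms=1/7b
8) 480.0ms=1b +480.0ms=1b
9) 960.0ms=2b +137.143ms=2/7b
10) 1097.143ms=16/7b +137.143ms=2/7b
11) 1234.286ms=18/7b +137.143ms=2/7b
12) 1371.429ms=20/7b +274.286ms=4/7b
13) 1645.714ms=24/7b +137.143ms=2/7b
14) 1782.857ms=26/7b +137.143ms=2/7b
Σ=4b of 4 (125bpm 2/4) — PASS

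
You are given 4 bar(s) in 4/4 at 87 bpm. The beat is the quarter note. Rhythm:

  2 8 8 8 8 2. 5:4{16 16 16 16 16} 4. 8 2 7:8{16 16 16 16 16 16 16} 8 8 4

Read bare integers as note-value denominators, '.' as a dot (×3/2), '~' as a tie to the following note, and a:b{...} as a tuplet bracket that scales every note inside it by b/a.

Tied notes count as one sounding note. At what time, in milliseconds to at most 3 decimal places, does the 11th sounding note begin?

note 11 onset = 39/5b = 5379.31ms

1. 0.0ms @ 0 + 1379.31ms (2)
2. 1379.31ms @ 2 + 344.828ms (1/2)
3. 1724.138ms @ 5/2 + 344.828ms (1/2)
4. 2068.966ms @ 3 + 344.828ms (1/2)
5. 2413.793ms @ 7/2 + 344.828ms (1/2)
6. 2758.621ms @ 4 + 2068.966ms (3)
7. 4827.586ms @ 7 + 137.931ms (1/5)
8. 4965.517ms @ 36/5 + 137.931ms (1/5)
9. 5103.448ms @ 37/5 + 137.931ms (1/5)
10. 5241.379ms @ 38/5 + 137.931ms (1/5)
11. 5379.31ms @ 39/5 + 137.931ms (1/5)
12. 5517.241ms @ 8 + 1034.483ms (3/2)
13. 6551.724ms @ 19/2 + 344.828ms (1/2)
14. 6896.552ms @ 10 + 1379.31ms (2)
15. 8275.862ms @ 12 + 197.044ms (2/7)
16. 8472.906ms @ 86/7 + 197.044ms (2/7)
17. 8669.951ms @ 88/7 + 197.044ms (2/7)
18. 8866.995ms @ 90/7 + 197.044ms (2/7)
19. 9064.039ms @ 92/7 + 197.044ms (2/7)
20. 9261.084ms @ 94/7 + 197.044ms (2/7)
21. 9458.128ms @ 96/7 + 197.044ms (2/7)
22. 9655.172ms @ 14 + 344.828ms (1/2)
23. 10000.0ms @ 29/2 + 344.828ms (1/2)
24. 10344.828ms @ 15 + 689.655ms (1)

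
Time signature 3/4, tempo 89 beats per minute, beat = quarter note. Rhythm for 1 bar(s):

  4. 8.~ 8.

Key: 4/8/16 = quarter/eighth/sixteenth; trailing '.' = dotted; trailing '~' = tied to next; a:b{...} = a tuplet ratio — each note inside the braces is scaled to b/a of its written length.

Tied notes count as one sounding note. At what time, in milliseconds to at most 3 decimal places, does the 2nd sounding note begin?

note 2 onset = 3/2b = 1011.236ms

1. 0.0ms @ 0 + 1011.236ms (3/2)
2. 1011.236ms @ 3/2 + 1011.236ms (3/2)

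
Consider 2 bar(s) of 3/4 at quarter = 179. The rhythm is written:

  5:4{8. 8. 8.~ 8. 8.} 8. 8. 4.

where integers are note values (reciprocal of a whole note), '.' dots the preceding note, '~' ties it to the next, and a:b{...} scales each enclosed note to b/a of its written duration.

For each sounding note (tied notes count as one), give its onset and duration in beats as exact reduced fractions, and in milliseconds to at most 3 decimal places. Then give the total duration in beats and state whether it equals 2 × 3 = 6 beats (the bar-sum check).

1) 0.0ms=0b +201.117ms=3/5b
2) 201.117ms=3/5b +201.117ms=3/5b
3) 402.235ms=6/5b +402.235ms=6/5b
4) 804.469ms=12/5b +201.117ms=3/5b
5) 1005.587ms=3b +251.397ms=3/4b
6) 1256.983ms=15/4b +251.397ms=3/4b
7) 1508.38ms=9/2b +502.793ms=3/2b
Σ=6b of 6 (179bpm 3/4) — PASS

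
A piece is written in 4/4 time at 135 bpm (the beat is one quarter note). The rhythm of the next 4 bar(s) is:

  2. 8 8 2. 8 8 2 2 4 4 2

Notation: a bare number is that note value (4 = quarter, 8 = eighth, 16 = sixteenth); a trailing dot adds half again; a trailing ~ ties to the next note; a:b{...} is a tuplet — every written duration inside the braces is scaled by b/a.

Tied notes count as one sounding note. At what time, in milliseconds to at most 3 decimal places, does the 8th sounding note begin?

1. 0.0ms @ 0 + 1333.333ms (3)
2. 1333.333ms @ 3 + 222.222ms (1/2)
3. 1555.556ms @ 7/2 + 222.222ms (1/2)
4. 1777.778ms @ 4 + 1333.333ms (3)
5. 3111.111ms @ 7 + 222.222ms (1/2)
6. 3333.333ms @ 15/2 + 222.222ms (1/2)
7. 3555.556ms @ 8 + 888.889ms (2)
8. 4444.444ms @ 10 + 888.889ms (2)
9. 5333.333ms @ 12 + 444.444ms (1)
10. 5777.778ms @ 13 + 444.444ms (1)
11. 6222.222ms @ 14 + 888.889ms (2)

note 8 onset = 10b = 4444.444ms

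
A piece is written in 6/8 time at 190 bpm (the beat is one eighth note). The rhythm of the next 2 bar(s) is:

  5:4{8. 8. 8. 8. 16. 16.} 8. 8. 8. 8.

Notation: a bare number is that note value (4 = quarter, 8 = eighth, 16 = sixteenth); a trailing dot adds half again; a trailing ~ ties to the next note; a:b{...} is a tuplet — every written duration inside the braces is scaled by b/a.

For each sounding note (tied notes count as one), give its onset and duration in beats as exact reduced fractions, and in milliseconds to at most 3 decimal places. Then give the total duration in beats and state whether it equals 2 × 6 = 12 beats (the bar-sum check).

1) 0.0ms=0b +378.947ms=6/5b
2) 378.947ms=6/5b +378.947ms=6/5b
3) 757.895ms=12/5b +378.947ms=6/5b
4) 1136.842ms=18/5b +378.947ms=6/5b
5) 1515.789ms=24/5b +189.474ms=3/5b
6) 1705.263ms=27/5b +189.474ms=3/5b
7) 1894.737ms=6b +473.684ms=3/2b
8) 2368.421ms=15/2b +473.684ms=3/2b
9) 2842.105ms=9b +473.684ms=3/2b
10) 3315.789ms=21/2b +473.684ms=3/2b
Σ=12b of 12 (190bpm 6/8) — PASS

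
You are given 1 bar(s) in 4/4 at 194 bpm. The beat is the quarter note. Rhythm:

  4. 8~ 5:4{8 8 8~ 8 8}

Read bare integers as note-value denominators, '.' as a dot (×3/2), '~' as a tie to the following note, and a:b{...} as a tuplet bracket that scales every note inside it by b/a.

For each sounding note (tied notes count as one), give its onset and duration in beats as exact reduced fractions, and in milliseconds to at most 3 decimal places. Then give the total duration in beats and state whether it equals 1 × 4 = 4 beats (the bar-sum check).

1) 0.0ms=0b +463.918ms=3/2b
2) 463.918ms=3/2b +278.351ms=9/10b
3) 742.268ms=12/5b +123.711ms=2/5b
4) 865.979ms=14/5b +247.423ms=4/5b
5) 1113.402ms=18/5b +123.711ms=2/5b
Σ=4b of 4 (194bpm 4/4) — PASS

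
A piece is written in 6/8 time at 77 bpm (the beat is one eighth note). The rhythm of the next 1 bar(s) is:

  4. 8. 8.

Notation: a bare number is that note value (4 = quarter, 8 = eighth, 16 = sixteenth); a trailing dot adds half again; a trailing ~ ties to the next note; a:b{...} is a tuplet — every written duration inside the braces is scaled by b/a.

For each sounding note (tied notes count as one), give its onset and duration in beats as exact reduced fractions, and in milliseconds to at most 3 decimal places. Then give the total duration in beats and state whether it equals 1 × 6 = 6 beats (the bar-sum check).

1) 0.0ms=0b +2337.662ms=3b
2) 2337.662ms=3b +1168.831ms=3/2b
3) 3506.494ms=9/2b +1168.831ms=3/2b
Σ=6b of 6 (77bpm 6/8) — PASS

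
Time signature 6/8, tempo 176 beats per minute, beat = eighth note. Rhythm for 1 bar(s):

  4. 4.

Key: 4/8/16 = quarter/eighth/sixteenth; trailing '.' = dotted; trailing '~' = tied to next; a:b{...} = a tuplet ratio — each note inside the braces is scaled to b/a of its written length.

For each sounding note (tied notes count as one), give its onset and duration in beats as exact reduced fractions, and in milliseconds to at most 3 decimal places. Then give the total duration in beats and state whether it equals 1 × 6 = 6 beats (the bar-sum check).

1) 0.0ms=0b +1022.727ms=3b
2) 1022.727ms=3b +1022.727ms=3b
Σ=6b of 6 (176bpm 6/8) — PASS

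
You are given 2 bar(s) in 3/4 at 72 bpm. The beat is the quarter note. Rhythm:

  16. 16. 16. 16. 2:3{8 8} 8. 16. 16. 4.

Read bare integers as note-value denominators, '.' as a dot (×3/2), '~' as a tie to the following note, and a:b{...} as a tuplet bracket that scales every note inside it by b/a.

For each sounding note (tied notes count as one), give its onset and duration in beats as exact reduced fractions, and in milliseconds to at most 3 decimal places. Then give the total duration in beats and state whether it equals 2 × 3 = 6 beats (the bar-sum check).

1) 0.0ms=0b +312.5ms=3/8b
2) 312.5ms=3/8b +312.5ms=3/8b
3) 625.0ms=3/4b +312.5ms=3/8b
4) 937.5ms=9/8b +312.5ms=3/8b
5) 1250.0ms=3/2b +625.0ms=3/4b
6) 1875.0ms=9/4b +625.0ms=3/4b
7) 2500.0ms=3b +625.0ms=3/4b
8) 3125.0ms=15/4b +312.5ms=3/8b
9) 3437.5ms=33/8b +312.5ms=3/8b
10) 3750.0ms=9/2b +1250.0ms=3/2b
Σ=6b of 6 (72bpm 3/4) — PASS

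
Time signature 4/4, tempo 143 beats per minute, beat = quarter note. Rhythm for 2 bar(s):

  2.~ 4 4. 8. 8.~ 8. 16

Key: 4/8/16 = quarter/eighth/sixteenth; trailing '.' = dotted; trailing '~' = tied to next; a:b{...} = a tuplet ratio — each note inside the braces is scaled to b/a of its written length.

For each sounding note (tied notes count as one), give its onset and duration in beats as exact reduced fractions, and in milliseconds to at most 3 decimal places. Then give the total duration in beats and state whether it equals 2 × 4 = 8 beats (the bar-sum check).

1) 0.0ms=0b +1678.322ms=4b
2) 1678.322ms=4b +629.371ms=3/2b
3) 2307.692ms=11/2b +314.685ms=3/4b
4) 2622.378ms=25/4b +629.371ms=3/2b
5) 3251.748ms=31/4b +104.895ms=1/4b
Σ=8b of 8 (143bpm 4/4) — PASS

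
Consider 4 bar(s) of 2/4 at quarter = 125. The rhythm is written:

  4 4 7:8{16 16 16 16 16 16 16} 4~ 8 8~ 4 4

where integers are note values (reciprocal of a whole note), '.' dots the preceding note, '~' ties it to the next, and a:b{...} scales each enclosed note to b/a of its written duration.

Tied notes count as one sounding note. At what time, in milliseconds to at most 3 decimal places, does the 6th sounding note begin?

note 6 onset = 20/7b = 1371.429ms

1. 0.0ms @ 0 + 480.0ms (1)
2. 480.0ms @ 1 + 480.0ms (1)
3. 960.0ms @ 2 + 137.143ms (2/7)
4. 1097.143ms @ 16/7 + 137.143ms (2/7)
5. 1234.286ms @ 18/7 + 137.143ms (2/7)
6. 1371.429ms @ 20/7 + 137.143ms (2/7)
7. 1508.571ms @ 22/7 + 137.143ms (2/7)
8. 1645.714ms @ 24/7 + 137.143ms (2/7)
9. 1782.857ms @ 26/7 + 137.143ms (2/7)
10. 1920.0ms @ 4 + 720.0ms (3/2)
11. 2640.0ms @ 11/2 + 720.0ms (3/2)
12. 3360.0ms @ 7 + 480.0ms (1)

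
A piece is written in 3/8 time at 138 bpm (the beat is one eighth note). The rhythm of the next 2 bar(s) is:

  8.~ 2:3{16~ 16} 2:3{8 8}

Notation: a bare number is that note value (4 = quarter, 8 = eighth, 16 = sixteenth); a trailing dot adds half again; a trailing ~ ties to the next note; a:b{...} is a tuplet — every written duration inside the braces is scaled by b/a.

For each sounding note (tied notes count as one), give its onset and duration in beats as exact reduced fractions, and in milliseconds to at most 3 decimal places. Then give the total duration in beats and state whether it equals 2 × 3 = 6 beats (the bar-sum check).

1) 0.0ms=0b +1304.348ms=3b
2) 1304.348ms=3b +652.174ms=3/2b
3) 1956.522ms=9/2b +652.174ms=3/2b
Σ=6b of 6 (138bpm 3/8) — PASS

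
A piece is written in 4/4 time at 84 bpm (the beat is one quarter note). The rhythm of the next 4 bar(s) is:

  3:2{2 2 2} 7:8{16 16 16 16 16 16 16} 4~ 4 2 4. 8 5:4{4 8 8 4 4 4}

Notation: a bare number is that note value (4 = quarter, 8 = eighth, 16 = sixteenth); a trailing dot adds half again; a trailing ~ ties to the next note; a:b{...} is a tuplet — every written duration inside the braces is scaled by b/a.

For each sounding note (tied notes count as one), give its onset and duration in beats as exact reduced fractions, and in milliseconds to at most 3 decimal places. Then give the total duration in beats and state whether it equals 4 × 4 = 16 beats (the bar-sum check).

1) 0.0ms=0b +952.381ms=4/3b
2) 952.381ms=4/3b +952.381ms=4/3b
3) 1904.762ms=8/3b +952.381ms=4/3b
4) 2857.143ms=4b +204.082ms=2/7b
5) 3061.224ms=30/7b +204.082ms=2/7b
6) 3265.306ms=32/7b +204.082ms=2/7b
7) 3469.388ms=34/7b +204.082ms=2/7b
8) 3673.469ms=36/7b +204.082ms=2/7b
9) 3877.551ms=38/7b +204.082ms=2/7b
10) 4081.633ms=40/7b +204.082ms=2/7b
11) 4285.714ms=6b +1428.571ms=2b
12) 5714.286ms=8b +1428.571ms=2b
13) 7142.857ms=10b +1071.429ms=3/2b
14) 8214.286ms=23/2b +357.143ms=1/2b
15) 8571.429ms=12b +571.429ms=4/5b
16) 9142.857ms=64/5b +285.714ms=2/5b
17) 9428.571ms=66/5b +285.714ms=2/5b
18) 9714.286ms=68/5b +571.429ms=4/5b
19) 10285.714ms=72/5b +571.429ms=4/5b
20) 10857.143ms=76/5b +571.429ms=4/5b
Σ=16b of 16 (84bpm 4/4) — PASS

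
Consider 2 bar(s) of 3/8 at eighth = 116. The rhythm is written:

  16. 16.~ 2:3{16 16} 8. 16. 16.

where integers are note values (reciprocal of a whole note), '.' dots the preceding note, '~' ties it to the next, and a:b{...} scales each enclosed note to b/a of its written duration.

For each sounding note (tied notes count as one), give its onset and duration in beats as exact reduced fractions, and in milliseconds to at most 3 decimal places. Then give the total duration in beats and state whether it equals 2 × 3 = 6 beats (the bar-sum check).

1) 0.0ms=0b +387.931ms=3/4b
2) 387.931ms=3/4b +775.862ms=3/2b
3) 1163.793ms=9/4b +387.931ms=3/4b
4) 1551.724ms=3b +775.862ms=3/2b
5) 2327.586ms=9/2b +387.931ms=3/4b
6) 2715.517ms=21/4b +387.931ms=3/4b
Σ=6b of 6 (116bpm 3/8) — PASS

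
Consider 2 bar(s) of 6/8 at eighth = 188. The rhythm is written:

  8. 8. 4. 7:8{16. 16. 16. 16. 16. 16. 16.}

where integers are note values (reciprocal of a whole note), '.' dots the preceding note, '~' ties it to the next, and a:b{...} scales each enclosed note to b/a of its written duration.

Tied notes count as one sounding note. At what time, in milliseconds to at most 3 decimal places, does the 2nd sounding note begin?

note 2 onset = 3/2b = 478.723ms

1. 0.0ms @ 0 + 478.723ms (3/2)
2. 478.723ms @ 3/2 + 478.723ms (3/2)
3. 957.447ms @ 3 + 957.447ms (3)
4. 1914.894ms @ 6 + 273.556ms (6/7)
5. 2188.45ms @ 48/7 + 273.556ms (6/7)
6. 2462.006ms @ 54/7 + 273.556ms (6/7)
7. 2735.562ms @ 60/7 + 273.556ms (6/7)
8. 3009.119ms @ 66/7 + 273.556ms (6/7)
9. 3282.675ms @ 72/7 + 273.556ms (6/7)
10. 3556.231ms @ 78/7 + 273.556ms (6/7)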